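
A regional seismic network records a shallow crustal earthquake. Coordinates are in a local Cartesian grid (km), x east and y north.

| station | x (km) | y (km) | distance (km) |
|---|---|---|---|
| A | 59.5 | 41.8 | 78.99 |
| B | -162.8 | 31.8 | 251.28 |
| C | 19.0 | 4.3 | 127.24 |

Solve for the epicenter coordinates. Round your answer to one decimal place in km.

Circle about each station: (x − 59.5)² + (y − 41.8)² = 78.99²; (x + 162.8)² + (y − 31.8)² = 251.28²; (x − 19.0)² + (y − 4.3)² = 127.24².
Subtracting the A equation from the B and C equations removes the quadratic terms:
-444.6 x − 20.0 y = -34674.63
-81.0 x − 75.0 y = -14858.60
Solving the 2×2 system: x ≈ 72.6, y ≈ 119.7 km.

72.6 km east, 119.7 km north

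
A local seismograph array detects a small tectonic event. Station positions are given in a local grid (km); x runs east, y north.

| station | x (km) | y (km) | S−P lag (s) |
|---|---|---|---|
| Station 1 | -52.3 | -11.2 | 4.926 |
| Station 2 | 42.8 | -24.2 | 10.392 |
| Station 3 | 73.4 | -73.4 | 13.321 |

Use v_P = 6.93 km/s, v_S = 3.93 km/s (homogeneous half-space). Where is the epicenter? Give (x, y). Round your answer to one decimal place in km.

x ≈ -46.2 km, y ≈ -55.5 km

Distance from S−P lag: d = Δt · v_P v_S / (v_P − v_S) = Δt · (6.93·3.93)/(6.93−3.93) ≈ 9.0783·Δt.
So d_Station 1 = 44.72, d_Station 2 = 94.34, d_Station 3 = 120.93 km.
Circle about each station: (x + 52.3)² + (y + 11.2)² = 44.72²; (x − 42.8)² + (y + 24.2)² = 94.34²; (x − 73.4)² + (y + 73.4)² = 120.93².
Subtracting the Station 1 equation from the Station 2 and Station 3 equations removes the quadratic terms:
190.2 x − 26.0 y = -7343.41
251.4 x − 124.4 y = -4709.80
Solving the 2×2 system: x ≈ -46.2, y ≈ -55.5 km.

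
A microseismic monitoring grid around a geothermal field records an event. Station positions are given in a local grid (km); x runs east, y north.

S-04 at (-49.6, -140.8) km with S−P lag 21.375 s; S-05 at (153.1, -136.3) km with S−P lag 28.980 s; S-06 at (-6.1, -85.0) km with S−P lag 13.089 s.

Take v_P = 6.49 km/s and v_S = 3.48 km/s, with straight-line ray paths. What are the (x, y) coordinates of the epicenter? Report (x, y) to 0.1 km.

Distance from S−P lag: d = Δt · v_P v_S / (v_P − v_S) = Δt · (6.49·3.48)/(6.49−3.48) ≈ 7.5034·Δt.
So d_S-04 = 160.38, d_S-05 = 217.45, d_S-06 = 98.21 km.
Circle about each station: (x + 49.6)² + (y + 140.8)² = 160.38²; (x − 153.1)² + (y + 136.3)² = 217.45²; (x + 6.1)² + (y + 85.0)² = 98.21².
Subtracting pairs of circle equations eliminates x²+y² and gives linear equations (the radical axes):
405.4 x + 9.0 y = -1830.26
87.0 x + 111.6 y = 1053.95
Solving the 2×2 system: x ≈ -4.8, y ≈ 13.2 km.

x ≈ -4.8 km, y ≈ 13.2 km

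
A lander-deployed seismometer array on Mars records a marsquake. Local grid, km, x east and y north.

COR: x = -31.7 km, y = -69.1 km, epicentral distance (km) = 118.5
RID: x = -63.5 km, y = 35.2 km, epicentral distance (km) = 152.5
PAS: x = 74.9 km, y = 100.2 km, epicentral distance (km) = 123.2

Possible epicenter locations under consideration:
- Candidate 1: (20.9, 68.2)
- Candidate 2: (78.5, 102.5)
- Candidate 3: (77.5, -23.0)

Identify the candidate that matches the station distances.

For each candidate, compare |candidate − station| to the reported distance:
Candidate 1: residuals COR 28.5, RID 61.9, PAS 60.4 → max 61.9 km
Candidate 2: residuals COR 85.4, RID 4.6, PAS 118.9 → max 118.9 km
Candidate 3: residuals COR 0.0, RID 0.0, PAS 0.0 → max 0.0 km
Only Candidate 3 has all residuals ≈ 0.

Candidate 3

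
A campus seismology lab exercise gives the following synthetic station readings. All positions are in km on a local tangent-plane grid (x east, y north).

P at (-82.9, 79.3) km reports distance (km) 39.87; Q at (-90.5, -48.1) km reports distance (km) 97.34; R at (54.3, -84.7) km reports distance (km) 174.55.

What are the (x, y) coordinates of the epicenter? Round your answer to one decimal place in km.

Circle about each station: (x + 82.9)² + (y − 79.3)² = 39.87²; (x + 90.5)² + (y + 48.1)² = 97.34²; (x − 54.3)² + (y + 84.7)² = 174.55².
Subtracting pairs of circle equations eliminates x²+y² and gives linear equations (the radical axes):
-15.2 x − 254.8 y = -10542.50
274.4 x − 328.0 y = -31916.41
Solving the 2×2 system: x ≈ -62.4, y ≈ 45.1 km.

x ≈ -62.4 km, y ≈ 45.1 km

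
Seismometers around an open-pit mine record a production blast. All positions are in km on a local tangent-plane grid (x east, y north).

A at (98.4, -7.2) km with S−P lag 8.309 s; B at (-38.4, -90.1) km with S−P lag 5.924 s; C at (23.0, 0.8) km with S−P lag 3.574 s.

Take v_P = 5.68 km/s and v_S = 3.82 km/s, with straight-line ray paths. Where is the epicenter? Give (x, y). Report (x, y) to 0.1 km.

Distance from S−P lag: d = Δt · v_P v_S / (v_P − v_S) = Δt · (5.68·3.82)/(5.68−3.82) ≈ 11.6654·Δt.
So d_A = 96.93, d_B = 69.11, d_C = 41.69 km.
Circle about each station: (x − 98.4)² + (y + 7.2)² = 96.93²; (x + 38.4)² + (y + 90.1)² = 69.11²; (x − 23.0)² + (y − 0.8)² = 41.69².
Subtracting the A equation from the B and C equations removes the quadratic terms:
-273.6 x − 165.8 y = 4477.40
-150.8 x + 16.0 y = -1547.39
Solving the 2×2 system: x ≈ 6.3, y ≈ -37.4 km.

x ≈ 6.3 km, y ≈ -37.4 km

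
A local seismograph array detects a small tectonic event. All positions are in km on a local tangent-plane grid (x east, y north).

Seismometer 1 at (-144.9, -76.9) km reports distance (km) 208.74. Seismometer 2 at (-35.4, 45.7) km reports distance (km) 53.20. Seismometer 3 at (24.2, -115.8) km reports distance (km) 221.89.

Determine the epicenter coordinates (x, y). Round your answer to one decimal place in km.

-32.2 km east, 98.8 km north

Circle about each station: (x + 144.9)² + (y + 76.9)² = 208.74²; (x + 35.4)² + (y − 45.7)² = 53.20²; (x − 24.2)² + (y + 115.8)² = 221.89².
Subtracting the Seismometer 1 equation from the Seismometer 2 and Seismometer 3 equations removes the quadratic terms:
219.0 x + 245.2 y = 17174.18
338.2 x − 77.8 y = -18577.12
Solving the 2×2 system: x ≈ -32.2, y ≈ 98.8 km.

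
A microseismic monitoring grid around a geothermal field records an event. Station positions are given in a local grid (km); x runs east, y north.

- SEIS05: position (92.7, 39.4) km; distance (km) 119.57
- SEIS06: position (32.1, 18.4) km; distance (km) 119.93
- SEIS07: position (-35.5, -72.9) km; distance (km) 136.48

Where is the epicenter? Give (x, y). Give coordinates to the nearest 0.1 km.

x ≈ 100.8 km, y ≈ -79.9 km

Circle about each station: (x − 92.7)² + (y − 39.4)² = 119.57²; (x − 32.1)² + (y − 18.4)² = 119.93²; (x + 35.5)² + (y + 72.9)² = 136.48².
Subtracting the SEIS05 equation from the SEIS06 and SEIS07 equations removes the quadratic terms:
-121.2 x − 42.0 y = -8862.90
-256.4 x − 224.6 y = -7900.80
Solving the 2×2 system: x ≈ 100.8, y ≈ -79.9 km.
Check against SEIS05 (with the unrounded x, y): √((x − 92.7)²+(y − 39.4)²) = 119.59 ≈ 119.57 km. ✓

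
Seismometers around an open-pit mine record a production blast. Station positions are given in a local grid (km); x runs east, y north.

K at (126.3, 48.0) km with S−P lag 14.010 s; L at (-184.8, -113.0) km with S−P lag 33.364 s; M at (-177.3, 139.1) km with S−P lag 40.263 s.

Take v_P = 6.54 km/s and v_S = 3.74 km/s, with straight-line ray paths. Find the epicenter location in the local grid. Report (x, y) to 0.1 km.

x ≈ 103.8 km, y ≈ -72.3 km

Distance from S−P lag: d = Δt · v_P v_S / (v_P − v_S) = Δt · (6.54·3.74)/(6.54−3.74) ≈ 8.7356·Δt.
So d_K = 122.39, d_L = 291.45, d_M = 351.72 km.
Circle about each station: (x − 126.3)² + (y − 48.0)² = 122.39²; (x + 184.8)² + (y + 113.0)² = 291.45²; (x + 177.3)² + (y − 139.1)² = 351.72².
Subtracting pairs of circle equations eliminates x²+y² and gives linear equations (the radical axes):
-622.2 x − 322.0 y = -41299.44
-607.2 x + 182.2 y = -76199.24
Solving the 2×2 system: x ≈ 103.8, y ≈ -72.3 km.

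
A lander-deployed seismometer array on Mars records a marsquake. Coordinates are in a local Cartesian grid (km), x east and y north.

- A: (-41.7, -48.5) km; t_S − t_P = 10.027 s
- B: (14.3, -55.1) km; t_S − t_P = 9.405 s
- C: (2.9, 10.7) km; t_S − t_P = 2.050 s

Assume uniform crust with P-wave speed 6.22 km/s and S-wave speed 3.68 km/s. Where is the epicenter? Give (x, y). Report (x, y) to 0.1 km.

x ≈ 4.6 km, y ≈ 29.1 km

Distance from S−P lag: d = Δt · v_P v_S / (v_P − v_S) = Δt · (6.22·3.68)/(6.22−3.68) ≈ 9.0117·Δt.
So d_A = 90.36, d_B = 84.75, d_C = 18.47 km.
Circle about each station: (x + 41.7)² + (y + 48.5)² = 90.36²; (x − 14.3)² + (y + 55.1)² = 84.75²; (x − 2.9)² + (y − 10.7)² = 18.47².
Subtracting pairs of circle equations eliminates x²+y² and gives linear equations (the radical axes):
112.0 x − 13.2 y = 131.73
89.2 x + 118.4 y = 3855.55
Solving the 2×2 system: x ≈ 4.6, y ≈ 29.1 km.
Check against A (with the unrounded x, y): √((x + 41.7)²+(y + 48.5)²) = 90.36 ≈ 90.36 km. ✓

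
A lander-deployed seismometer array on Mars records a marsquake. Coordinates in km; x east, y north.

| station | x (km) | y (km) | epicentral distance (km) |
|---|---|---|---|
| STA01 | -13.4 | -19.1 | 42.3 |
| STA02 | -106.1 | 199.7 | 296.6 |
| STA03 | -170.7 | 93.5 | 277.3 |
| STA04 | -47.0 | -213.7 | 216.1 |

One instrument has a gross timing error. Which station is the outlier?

STA01

Solve using three stations at a time. Using STA02, STA03, STA04 (subtract circle equations pairwise → linear system) gives (x, y) ≈ (74.9, -35.3).
Distances from that point to each station vs reported:
  STA01: calculated 89.7 vs reported 42.3 → residual 47.4 km
  STA02: calculated 296.6 vs reported 296.6 → residual 0.0 km
  STA03: calculated 277.3 vs reported 277.3 → residual 0.0 km
  STA04: calculated 216.1 vs reported 216.1 → residual 0.0 km
STA02, STA03, STA04 are mutually consistent (residuals ≈ 0); STA01 is off by 47.4 km.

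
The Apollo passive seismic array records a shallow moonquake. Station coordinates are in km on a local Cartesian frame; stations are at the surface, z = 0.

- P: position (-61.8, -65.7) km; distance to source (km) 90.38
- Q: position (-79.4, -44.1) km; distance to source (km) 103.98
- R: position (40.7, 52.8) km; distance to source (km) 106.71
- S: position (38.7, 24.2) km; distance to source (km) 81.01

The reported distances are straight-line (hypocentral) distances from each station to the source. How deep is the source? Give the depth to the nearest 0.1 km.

depth ≈ 37.7 km

Each station gives a sphere (x−x_i)² + (y−y_i)² + z² = d_i² (stations at z=0).
Subtracting the P sphere from Q and R: z² cancels, leaving linear equations in x and y:
-35.2 x + 43.2 y = -2529.86
205.0 x + 237.0 y = -6909.88
Solving: x ≈ 17.506, y ≈ -44.298 km (keep extra digits for the depth step; rounded: 17.5, -44.3).
Then from the P sphere: z² = 90.38² − (x + 61.8)² − (y + 65.7)² with x = 17.506, y = -44.298, so z ≈ 37.697 ≈ 37.7 km.
Check against S (with the unrounded solution): distance 81.01 ≈ 81.01 km. ✓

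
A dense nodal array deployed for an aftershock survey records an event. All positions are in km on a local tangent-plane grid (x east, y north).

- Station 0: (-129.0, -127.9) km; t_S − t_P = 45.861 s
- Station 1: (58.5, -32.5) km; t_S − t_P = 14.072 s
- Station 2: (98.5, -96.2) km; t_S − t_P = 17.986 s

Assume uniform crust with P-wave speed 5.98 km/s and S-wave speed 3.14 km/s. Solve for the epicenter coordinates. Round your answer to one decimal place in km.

137.9 km east, 16.0 km north

Distance from S−P lag: d = Δt · v_P v_S / (v_P − v_S) = Δt · (5.98·3.14)/(5.98−3.14) ≈ 6.6117·Δt.
So d_Station 0 = 303.22, d_Station 1 = 93.04, d_Station 2 = 118.92 km.
Circle about each station: (x + 129.0)² + (y + 127.9)² = 303.22²; (x − 58.5)² + (y + 32.5)² = 93.04²; (x − 98.5)² + (y + 96.2)² = 118.92².
Subtracting pairs of circle equations eliminates x²+y² and gives linear equations (the radical axes):
375.0 x + 190.8 y = 54765.02
455.0 x + 63.4 y = 63757.68
Solving the 2×2 system: x ≈ 137.9, y ≈ 16.0 km.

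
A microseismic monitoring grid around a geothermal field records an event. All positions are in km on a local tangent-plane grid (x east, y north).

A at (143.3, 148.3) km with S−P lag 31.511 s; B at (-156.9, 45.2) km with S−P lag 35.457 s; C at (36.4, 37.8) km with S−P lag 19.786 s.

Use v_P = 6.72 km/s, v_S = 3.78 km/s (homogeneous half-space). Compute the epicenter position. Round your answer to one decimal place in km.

Distance from S−P lag: d = Δt · v_P v_S / (v_P − v_S) = Δt · (6.72·3.78)/(6.72−3.78) ≈ 8.6400·Δt.
So d_A = 272.26, d_B = 306.35, d_C = 170.95 km.
Circle about each station: (x − 143.3)² + (y − 148.3)² = 272.26²; (x + 156.9)² + (y − 45.2)² = 306.35²; (x − 36.4)² + (y − 37.8)² = 170.95².
Subtracting pairs of circle equations eliminates x²+y² and gives linear equations (the radical axes):
-600.4 x − 206.2 y = -35591.94
-213.8 x − 221.0 y = 5127.63
Solving the 2×2 system: x ≈ 100.7, y ≈ -120.6 km.

(100.7, -120.6)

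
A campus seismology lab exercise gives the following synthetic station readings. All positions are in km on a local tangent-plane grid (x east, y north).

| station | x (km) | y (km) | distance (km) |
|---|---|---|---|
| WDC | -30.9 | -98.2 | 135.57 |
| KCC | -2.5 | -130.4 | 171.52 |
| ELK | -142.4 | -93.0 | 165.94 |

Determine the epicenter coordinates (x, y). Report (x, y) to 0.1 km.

x ≈ -39.4 km, y ≈ 37.1 km

Circle about each station: (x + 30.9)² + (y + 98.2)² = 135.57²; (x + 2.5)² + (y + 130.4)² = 171.52²; (x + 142.4)² + (y + 93.0)² = 165.94².
Subtracting pairs of circle equations eliminates x²+y² and gives linear equations (the radical axes):
56.8 x − 64.4 y = -4627.53
-223.0 x + 10.4 y = 9171.85
Solving the 2×2 system: x ≈ -39.4, y ≈ 37.1 km.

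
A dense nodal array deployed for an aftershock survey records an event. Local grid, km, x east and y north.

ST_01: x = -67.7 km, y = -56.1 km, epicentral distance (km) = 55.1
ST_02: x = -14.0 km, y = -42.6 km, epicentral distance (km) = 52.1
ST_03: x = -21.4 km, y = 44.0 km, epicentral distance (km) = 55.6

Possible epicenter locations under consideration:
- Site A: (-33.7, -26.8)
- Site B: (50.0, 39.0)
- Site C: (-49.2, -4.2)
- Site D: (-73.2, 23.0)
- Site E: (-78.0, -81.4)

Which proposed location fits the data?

Site C

For each candidate, compare |candidate − station| to the reported distance:
Site A: residuals ST_01 10.2, ST_02 26.8, ST_03 16.3 → max 26.8 km
Site B: residuals ST_01 96.2, ST_02 51.6, ST_03 16.0 → max 96.2 km
Site C: residuals ST_01 0.0, ST_02 0.0, ST_03 0.0 → max 0.0 km
Site D: residuals ST_01 24.2, ST_02 36.3, ST_03 0.3 → max 36.3 km
Site E: residuals ST_01 27.8, ST_02 22.7, ST_03 82.0 → max 82.0 km
Only Site C has all residuals ≈ 0.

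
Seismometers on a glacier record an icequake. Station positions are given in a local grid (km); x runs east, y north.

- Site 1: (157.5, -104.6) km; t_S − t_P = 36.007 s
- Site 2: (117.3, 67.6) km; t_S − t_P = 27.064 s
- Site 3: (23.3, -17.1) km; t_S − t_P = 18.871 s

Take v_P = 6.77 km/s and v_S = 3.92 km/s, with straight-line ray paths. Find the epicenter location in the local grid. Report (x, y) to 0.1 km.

-134.6 km east, 60.0 km north

Distance from S−P lag: d = Δt · v_P v_S / (v_P − v_S) = Δt · (6.77·3.92)/(6.77−3.92) ≈ 9.3117·Δt.
So d_Site 1 = 335.29, d_Site 2 = 252.01, d_Site 3 = 175.72 km.
Circle about each station: (x − 157.5)² + (y + 104.6)² = 335.29²; (x − 117.3)² + (y − 67.6)² = 252.01²; (x − 23.3)² + (y + 17.1)² = 175.72².
Subtracting the Site 1 equation from the Site 2 and Site 3 equations removes the quadratic terms:
-80.4 x + 344.4 y = 31491.98
-268.4 x + 175.0 y = 46629.76
Solving the 2×2 system: x ≈ -134.6, y ≈ 60.0 km.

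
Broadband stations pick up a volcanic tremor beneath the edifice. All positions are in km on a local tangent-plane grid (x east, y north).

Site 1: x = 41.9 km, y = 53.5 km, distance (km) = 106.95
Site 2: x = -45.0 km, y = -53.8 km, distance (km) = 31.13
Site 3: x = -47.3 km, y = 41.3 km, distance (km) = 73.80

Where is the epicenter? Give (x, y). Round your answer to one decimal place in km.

Circle about each station: (x − 41.9)² + (y − 53.5)² = 106.95²; (x + 45.0)² + (y + 53.8)² = 31.13²; (x + 47.3)² + (y − 41.3)² = 73.80².
Subtracting the Site 1 equation from the Site 2 and Site 3 equations removes the quadratic terms:
-173.8 x − 214.6 y = 10770.81
-178.4 x − 24.4 y = 5316.98
Solving the 2×2 system: x ≈ -25.8, y ≈ -29.3 km.

(-25.8, -29.3)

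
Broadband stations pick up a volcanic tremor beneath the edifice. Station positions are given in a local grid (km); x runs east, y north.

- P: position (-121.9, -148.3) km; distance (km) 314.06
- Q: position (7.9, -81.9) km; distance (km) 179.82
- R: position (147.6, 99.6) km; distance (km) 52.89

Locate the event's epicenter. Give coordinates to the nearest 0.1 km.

Circle about each station: (x + 121.9)² + (y + 148.3)² = 314.06²; (x − 7.9)² + (y + 81.9)² = 179.82²; (x − 147.6)² + (y − 99.6)² = 52.89².
Subtracting pairs of circle equations eliminates x²+y² and gives linear equations (the radical axes):
259.6 x + 132.8 y = 36215.97
539.0 x + 495.8 y = 90689.75
Solving the 2×2 system: x ≈ 103.5, y ≈ 70.4 km.

103.5 km east, 70.4 km north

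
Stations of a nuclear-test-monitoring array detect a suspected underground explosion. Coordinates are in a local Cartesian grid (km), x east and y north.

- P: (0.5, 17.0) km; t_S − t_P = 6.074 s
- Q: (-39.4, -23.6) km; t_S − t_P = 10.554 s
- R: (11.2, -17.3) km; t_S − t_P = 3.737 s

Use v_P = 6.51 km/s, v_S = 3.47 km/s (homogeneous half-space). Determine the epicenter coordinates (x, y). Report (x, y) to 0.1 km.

37.6 km east, -8.7 km north

Distance from S−P lag: d = Δt · v_P v_S / (v_P − v_S) = Δt · (6.51·3.47)/(6.51−3.47) ≈ 7.4308·Δt.
So d_P = 45.13, d_Q = 78.42, d_R = 27.77 km.
Circle about each station: (x − 0.5)² + (y − 17.0)² = 45.13²; (x + 39.4)² + (y + 23.6)² = 78.42²; (x − 11.2)² + (y + 17.3)² = 27.77².
Subtracting the P equation from the Q and R equations removes the quadratic terms:
-79.8 x − 81.2 y = -2292.91
21.4 x − 68.6 y = 1401.02
Solving the 2×2 system: x ≈ 37.6, y ≈ -8.7 km.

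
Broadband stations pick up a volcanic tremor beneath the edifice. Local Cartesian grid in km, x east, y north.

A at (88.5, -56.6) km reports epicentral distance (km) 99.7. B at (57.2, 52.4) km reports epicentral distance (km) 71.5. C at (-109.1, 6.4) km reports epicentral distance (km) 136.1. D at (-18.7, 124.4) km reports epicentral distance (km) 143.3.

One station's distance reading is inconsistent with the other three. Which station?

Solve using three stations at a time. Using B, C, D (subtract circle equations pairwise → linear system) gives (x, y) ≈ (25.8, -11.8).
Distances from that point to each station vs reported:
  A: calculated 77.1 vs reported 99.7 → residual 22.6 km
  B: calculated 71.5 vs reported 71.5 → residual 0.0 km
  C: calculated 136.1 vs reported 136.1 → residual 0.0 km
  D: calculated 143.3 vs reported 143.3 → residual 0.0 km
B, C, D are mutually consistent (residuals ≈ 0); A is off by 22.6 km.

A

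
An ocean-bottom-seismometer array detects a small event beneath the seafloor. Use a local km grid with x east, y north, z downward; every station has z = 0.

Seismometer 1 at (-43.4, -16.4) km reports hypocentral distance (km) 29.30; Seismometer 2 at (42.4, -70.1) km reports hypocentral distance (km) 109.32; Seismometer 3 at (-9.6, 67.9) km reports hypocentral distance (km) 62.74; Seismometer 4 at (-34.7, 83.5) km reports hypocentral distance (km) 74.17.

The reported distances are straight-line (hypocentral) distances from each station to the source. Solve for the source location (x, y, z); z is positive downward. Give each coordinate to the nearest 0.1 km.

Each station gives a sphere (x−x_i)² + (y−y_i)² + z² = d_i² (stations at z=0).
Subtracting the Seismometer 1 sphere from Seismometer 2 and Seismometer 3: z² cancels, leaving linear equations in x and y:
171.6 x − 107.4 y = -6533.12
67.6 x + 168.6 y = -527.77
Solving: x ≈ -32.001, y ≈ 9.700 km (keep extra digits for the depth step; rounded: -32.0, 9.7).
Then from the Seismometer 1 sphere: z² = 29.30² − (x + 43.4)² − (y + 16.4)² with x = -32.001, y = 9.700, so z ≈ 6.881 ≈ 6.9 km.
Check against Seismometer 4 (with the unrounded solution): distance 74.17 ≈ 74.17 km. ✓

(-32.0, 9.7, 6.9)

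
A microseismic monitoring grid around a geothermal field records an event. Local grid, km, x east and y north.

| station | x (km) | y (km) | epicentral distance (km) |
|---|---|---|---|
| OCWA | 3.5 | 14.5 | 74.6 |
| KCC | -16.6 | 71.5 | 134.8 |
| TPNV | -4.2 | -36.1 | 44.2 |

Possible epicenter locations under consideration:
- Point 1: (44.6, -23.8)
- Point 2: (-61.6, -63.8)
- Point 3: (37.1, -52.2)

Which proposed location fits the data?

Point 3

For each candidate, compare |candidate − station| to the reported distance:
Point 1: residuals OCWA 18.4, KCC 21.5, TPNV 6.1 → max 21.5 km
Point 2: residuals OCWA 27.2, KCC 7.8, TPNV 19.5 → max 27.2 km
Point 3: residuals OCWA 0.1, KCC 0.1, TPNV 0.1 → max 0.1 km
Only Point 3 has all residuals ≈ 0.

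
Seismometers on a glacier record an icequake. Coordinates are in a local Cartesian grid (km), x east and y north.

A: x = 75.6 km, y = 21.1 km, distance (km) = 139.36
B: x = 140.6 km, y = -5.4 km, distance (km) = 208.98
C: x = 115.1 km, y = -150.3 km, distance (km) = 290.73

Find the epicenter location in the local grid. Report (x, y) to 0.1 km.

Circle about each station: (x − 75.6)² + (y − 21.1)² = 139.36²; (x − 140.6)² + (y + 5.4)² = 208.98²; (x − 115.1)² + (y + 150.3)² = 290.73².
Subtracting the A equation from the B and C equations removes the quadratic terms:
130.0 x − 53.0 y = -10614.48
79.0 x − 342.8 y = -35425.19
Solving the 2×2 system: x ≈ -43.6, y ≈ 93.3 km.

x ≈ -43.6 km, y ≈ 93.3 km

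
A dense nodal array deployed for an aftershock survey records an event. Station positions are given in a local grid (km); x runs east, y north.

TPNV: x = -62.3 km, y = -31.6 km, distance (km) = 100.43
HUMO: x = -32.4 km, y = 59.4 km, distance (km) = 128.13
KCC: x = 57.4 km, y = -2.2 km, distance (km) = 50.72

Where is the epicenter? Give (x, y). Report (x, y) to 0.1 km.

(36.7, -48.5)

Circle about each station: (x + 62.3)² + (y + 31.6)² = 100.43²; (x + 32.4)² + (y − 59.4)² = 128.13²; (x − 57.4)² + (y + 2.2)² = 50.72².
Subtracting the TPNV equation from the HUMO and KCC equations removes the quadratic terms:
59.8 x + 182.0 y = -6632.84
239.4 x + 58.8 y = 5933.42
Solving the 2×2 system: x ≈ 36.7, y ≈ -48.5 km.
Check against TPNV (with the unrounded x, y): √((x + 62.3)²+(y + 31.6)²) = 100.43 ≈ 100.43 km. ✓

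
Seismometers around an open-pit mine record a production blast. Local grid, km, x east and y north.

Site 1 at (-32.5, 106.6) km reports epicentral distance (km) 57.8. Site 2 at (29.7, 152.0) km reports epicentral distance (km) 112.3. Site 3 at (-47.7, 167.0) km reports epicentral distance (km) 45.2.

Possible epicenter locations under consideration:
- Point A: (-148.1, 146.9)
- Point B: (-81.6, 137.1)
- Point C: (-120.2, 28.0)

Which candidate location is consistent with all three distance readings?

For each candidate, compare |candidate − station| to the reported distance:
Point A: residuals Site 1 64.6, Site 2 65.6, Site 3 57.2 → max 65.6 km
Point B: residuals Site 1 0.0, Site 2 0.0, Site 3 0.0 → max 0.0 km
Point C: residuals Site 1 60.0, Site 2 82.2, Site 3 111.6 → max 111.6 km
Only Point B has all residuals ≈ 0.

Point B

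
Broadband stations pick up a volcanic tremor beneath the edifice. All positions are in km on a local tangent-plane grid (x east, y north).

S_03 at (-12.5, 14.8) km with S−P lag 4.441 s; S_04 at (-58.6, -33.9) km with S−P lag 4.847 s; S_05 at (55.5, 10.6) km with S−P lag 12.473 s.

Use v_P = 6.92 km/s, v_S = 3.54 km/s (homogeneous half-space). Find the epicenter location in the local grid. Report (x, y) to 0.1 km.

x ≈ -32.4 km, y ≈ -10.5 km

Distance from S−P lag: d = Δt · v_P v_S / (v_P − v_S) = Δt · (6.92·3.54)/(6.92−3.54) ≈ 7.2476·Δt.
So d_S_03 = 32.19, d_S_04 = 35.13, d_S_05 = 90.40 km.
Circle about each station: (x + 12.5)² + (y − 14.8)² = 32.19²; (x + 58.6)² + (y + 33.9)² = 35.13²; (x − 55.5)² + (y − 10.6)² = 90.40².
Subtracting the S_03 equation from the S_04 and S_05 equations removes the quadratic terms:
-92.2 x − 97.4 y = 4009.96
136.0 x − 8.4 y = -4318.64
Solving the 2×2 system: x ≈ -32.4, y ≈ -10.5 km.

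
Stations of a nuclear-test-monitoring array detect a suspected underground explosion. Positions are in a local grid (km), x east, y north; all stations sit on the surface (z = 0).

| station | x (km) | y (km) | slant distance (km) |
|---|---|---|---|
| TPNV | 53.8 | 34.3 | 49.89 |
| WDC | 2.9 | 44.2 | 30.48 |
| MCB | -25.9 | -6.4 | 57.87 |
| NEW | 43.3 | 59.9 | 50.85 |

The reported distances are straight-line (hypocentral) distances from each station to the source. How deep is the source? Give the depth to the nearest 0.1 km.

Each station gives a sphere (x−x_i)² + (y−y_i)² + z² = d_i² (stations at z=0).
Subtracting the TPNV sphere from WDC and MCB: z² cancels, leaving linear equations in x and y:
-101.8 x + 19.8 y = -548.90
-159.4 x − 81.4 y = -4219.08
Solving: x ≈ 11.205, y ≈ 29.889 km (keep extra digits for the depth step; rounded: 11.2, 29.9).
Then from the TPNV sphere: z² = 49.89² − (x − 53.8)² − (y − 34.3)² with x = 11.205, y = 29.889, so z ≈ 25.597 ≈ 25.6 km.

depth ≈ 25.6 km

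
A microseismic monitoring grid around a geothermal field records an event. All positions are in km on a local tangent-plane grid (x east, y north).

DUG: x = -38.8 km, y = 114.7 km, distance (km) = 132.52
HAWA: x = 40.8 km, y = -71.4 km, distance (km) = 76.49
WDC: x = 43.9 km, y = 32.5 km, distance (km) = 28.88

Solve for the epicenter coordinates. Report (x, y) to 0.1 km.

Circle about each station: (x + 38.8)² + (y − 114.7)² = 132.52²; (x − 40.8)² + (y + 71.4)² = 76.49²; (x − 43.9)² + (y − 32.5)² = 28.88².
Subtracting the DUG equation from the HAWA and WDC equations removes the quadratic terms:
159.2 x − 372.2 y = 3811.90
165.4 x − 164.4 y = 5049.43
Solving the 2×2 system: x ≈ 35.4, y ≈ 4.9 km.

x ≈ 35.4 km, y ≈ 4.9 km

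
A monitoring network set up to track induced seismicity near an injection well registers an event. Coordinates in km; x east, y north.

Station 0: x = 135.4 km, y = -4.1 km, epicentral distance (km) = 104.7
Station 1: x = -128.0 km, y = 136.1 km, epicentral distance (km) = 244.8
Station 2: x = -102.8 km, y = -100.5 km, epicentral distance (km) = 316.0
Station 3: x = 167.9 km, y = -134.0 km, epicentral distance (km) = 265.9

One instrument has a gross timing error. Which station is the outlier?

Solve using three stations at a time. Using Station 1, Station 2, Station 3 (subtract circle equations pairwise → linear system) gives (x, y) ≈ (116.6, 126.9).
Distances from that point to each station vs reported:
  Station 0: calculated 132.3 vs reported 104.7 → residual 27.6 km
  Station 1: calculated 244.8 vs reported 244.8 → residual 0.0 km
  Station 2: calculated 316.0 vs reported 316.0 → residual 0.0 km
  Station 3: calculated 265.9 vs reported 265.9 → residual 0.0 km
Station 1, Station 2, Station 3 are mutually consistent (residuals ≈ 0); Station 0 is off by 27.6 km.

Station 0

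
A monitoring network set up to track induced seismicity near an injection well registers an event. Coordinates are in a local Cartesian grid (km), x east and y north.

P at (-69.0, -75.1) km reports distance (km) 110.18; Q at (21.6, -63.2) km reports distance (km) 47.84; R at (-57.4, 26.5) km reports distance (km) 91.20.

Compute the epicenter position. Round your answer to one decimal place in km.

x ≈ 23.6 km, y ≈ -15.4 km

Circle about each station: (x + 69.0)² + (y + 75.1)² = 110.18²; (x − 21.6)² + (y + 63.2)² = 47.84²; (x + 57.4)² + (y − 26.5)² = 91.20².
Subtracting the P equation from the Q and R equations removes the quadratic terms:
181.2 x + 23.8 y = 3910.76
23.2 x + 203.2 y = -2581.81
Solving the 2×2 system: x ≈ 23.6, y ≈ -15.4 km.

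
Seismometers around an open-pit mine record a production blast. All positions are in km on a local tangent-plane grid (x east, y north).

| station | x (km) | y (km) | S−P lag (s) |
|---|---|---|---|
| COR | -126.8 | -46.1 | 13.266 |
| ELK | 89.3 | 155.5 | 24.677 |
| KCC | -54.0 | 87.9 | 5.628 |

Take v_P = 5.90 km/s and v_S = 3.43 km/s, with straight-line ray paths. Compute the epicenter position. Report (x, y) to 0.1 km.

Distance from S−P lag: d = Δt · v_P v_S / (v_P − v_S) = Δt · (5.90·3.43)/(5.90−3.43) ≈ 8.1931·Δt.
So d_COR = 108.69, d_ELK = 202.18, d_KCC = 46.11 km.
Circle about each station: (x + 126.8)² + (y + 46.1)² = 108.69²; (x − 89.3)² + (y − 155.5)² = 202.18²; (x + 54.0)² + (y − 87.9)² = 46.11².
Subtracting the COR equation from the ELK and KCC equations removes the quadratic terms:
432.2 x + 403.2 y = -15111.95
145.6 x + 268.0 y = 2126.34
Solving the 2×2 system: x ≈ -85.9, y ≈ 54.6 km.
Check against COR (with the unrounded x, y): √((x + 126.8)²+(y + 46.1)²) = 108.69 ≈ 108.69 km. ✓

x ≈ -85.9 km, y ≈ 54.6 km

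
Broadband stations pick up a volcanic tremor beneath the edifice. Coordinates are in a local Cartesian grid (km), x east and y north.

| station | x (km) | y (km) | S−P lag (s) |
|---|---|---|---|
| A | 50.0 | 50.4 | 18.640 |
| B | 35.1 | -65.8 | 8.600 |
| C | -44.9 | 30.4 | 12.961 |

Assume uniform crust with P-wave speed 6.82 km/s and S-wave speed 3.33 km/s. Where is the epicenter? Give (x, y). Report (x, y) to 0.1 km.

(-18.5, -49.7)

Distance from S−P lag: d = Δt · v_P v_S / (v_P − v_S) = Δt · (6.82·3.33)/(6.82−3.33) ≈ 6.5073·Δt.
So d_A = 121.30, d_B = 55.96, d_C = 84.34 km.
Circle about each station: (x − 50.0)² + (y − 50.4)² = 121.30²; (x − 35.1)² + (y + 65.8)² = 55.96²; (x + 44.9)² + (y − 30.4)² = 84.34².
Subtracting the A equation from the B and C equations removes the quadratic terms:
-29.8 x − 232.4 y = 12103.66
-189.8 x − 40.0 y = 5500.46
Solving the 2×2 system: x ≈ -18.5, y ≈ -49.7 km.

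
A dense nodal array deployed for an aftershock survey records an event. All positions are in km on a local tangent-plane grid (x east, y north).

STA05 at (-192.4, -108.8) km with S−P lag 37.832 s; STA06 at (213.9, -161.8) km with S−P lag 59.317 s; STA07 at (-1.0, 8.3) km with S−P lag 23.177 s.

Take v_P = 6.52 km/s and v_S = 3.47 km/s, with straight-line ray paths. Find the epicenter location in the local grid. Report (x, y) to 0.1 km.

x ≈ -92.9 km, y ≈ 153.6 km

Distance from S−P lag: d = Δt · v_P v_S / (v_P − v_S) = Δt · (6.52·3.47)/(6.52−3.47) ≈ 7.4178·Δt.
So d_STA05 = 280.63, d_STA06 = 440.00, d_STA07 = 171.92 km.
Circle about each station: (x + 192.4)² + (y + 108.8)² = 280.63²; (x − 213.9)² + (y + 161.8)² = 440.00²; (x + 1.0)² + (y − 8.3)² = 171.92².
Subtracting the STA05 equation from the STA06 and STA07 equations removes the quadratic terms:
812.6 x − 106.0 y = -91769.55
382.8 x + 234.2 y = 411.40
Solving the 2×2 system: x ≈ -92.9, y ≈ 153.6 km.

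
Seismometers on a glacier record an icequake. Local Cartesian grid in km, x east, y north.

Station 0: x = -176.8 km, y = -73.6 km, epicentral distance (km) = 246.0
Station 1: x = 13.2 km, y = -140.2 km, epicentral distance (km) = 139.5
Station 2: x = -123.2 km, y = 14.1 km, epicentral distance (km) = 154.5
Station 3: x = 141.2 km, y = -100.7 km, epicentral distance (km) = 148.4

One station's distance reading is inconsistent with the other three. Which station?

Solve using three stations at a time. Using Station 1, Station 2, Station 3 (subtract circle equations pairwise → linear system) gives (x, y) ≈ (30.6, -1.7).
Distances from that point to each station vs reported:
  Station 0: calculated 219.5 vs reported 246.0 → residual 26.5 km
  Station 1: calculated 139.6 vs reported 139.5 → residual 0.1 km
  Station 2: calculated 154.6 vs reported 154.5 → residual 0.1 km
  Station 3: calculated 148.5 vs reported 148.4 → residual 0.1 km
Station 1, Station 2, Station 3 are mutually consistent (residuals ≈ 0); Station 0 is off by 26.5 km.

Station 0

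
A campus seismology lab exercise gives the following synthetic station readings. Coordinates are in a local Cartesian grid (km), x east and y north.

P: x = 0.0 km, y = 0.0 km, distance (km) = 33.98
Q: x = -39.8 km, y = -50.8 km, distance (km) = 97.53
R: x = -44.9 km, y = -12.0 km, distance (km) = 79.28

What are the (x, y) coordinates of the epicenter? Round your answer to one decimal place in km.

27.9 km east, 19.4 km north

Circle about each station: x² + y² = 33.98²; (x + 39.8)² + (y + 50.8)² = 97.53²; (x + 44.9)² + (y + 12.0)² = 79.28².
Subtracting pairs of circle equations eliminates x²+y² and gives linear equations (the radical axes):
-79.6 x − 101.6 y = -4192.78
-89.8 x − 24.0 y = -2970.67
Solving the 2×2 system: x ≈ 27.9, y ≈ 19.4 km.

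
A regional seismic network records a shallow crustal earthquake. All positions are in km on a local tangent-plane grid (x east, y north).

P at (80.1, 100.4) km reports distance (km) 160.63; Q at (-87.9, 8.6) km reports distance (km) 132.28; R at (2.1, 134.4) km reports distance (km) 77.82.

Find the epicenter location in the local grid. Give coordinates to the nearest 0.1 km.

-75.5 km east, 140.3 km north

Circle about each station: (x − 80.1)² + (y − 100.4)² = 160.63²; (x + 87.9)² + (y − 8.6)² = 132.28²; (x − 2.1)² + (y − 134.4)² = 77.82².
Subtracting the P equation from the Q and R equations removes the quadratic terms:
-336.0 x − 183.6 y = -391.80
-156.0 x + 68.0 y = 21317.64
Solving the 2×2 system: x ≈ -75.5, y ≈ 140.3 km.
Check against P (with the unrounded x, y): √((x − 80.1)²+(y − 100.4)²) = 160.63 ≈ 160.63 km. ✓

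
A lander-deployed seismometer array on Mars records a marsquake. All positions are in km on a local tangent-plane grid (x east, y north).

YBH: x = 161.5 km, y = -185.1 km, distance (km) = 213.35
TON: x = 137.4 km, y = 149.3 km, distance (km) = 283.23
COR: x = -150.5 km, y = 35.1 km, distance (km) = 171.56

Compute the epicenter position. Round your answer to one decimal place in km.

-25.5 km east, -82.4 km north

Circle about each station: (x − 161.5)² + (y + 185.1)² = 213.35²; (x − 137.4)² + (y − 149.3)² = 283.23²; (x + 150.5)² + (y − 35.1)² = 171.56².
Subtracting pairs of circle equations eliminates x²+y² and gives linear equations (the radical axes):
-48.2 x + 668.8 y = -53876.02
-624.0 x + 440.4 y = -20376.61
Solving the 2×2 system: x ≈ -25.5, y ≈ -82.4 km.
Check against YBH (with the unrounded x, y): √((x − 161.5)²+(y + 185.1)²) = 213.35 ≈ 213.35 km. ✓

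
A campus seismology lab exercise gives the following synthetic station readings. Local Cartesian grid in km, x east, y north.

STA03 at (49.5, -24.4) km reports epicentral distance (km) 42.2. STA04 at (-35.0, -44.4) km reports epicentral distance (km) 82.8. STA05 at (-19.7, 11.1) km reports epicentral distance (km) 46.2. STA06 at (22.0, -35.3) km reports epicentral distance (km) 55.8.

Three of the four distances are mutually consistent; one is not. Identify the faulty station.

STA06

Solve using three stations at a time. Using STA03, STA04, STA05 (subtract circle equations pairwise → linear system) gives (x, y) ≈ (26.5, 11.0).
Distances from that point to each station vs reported:
  STA03: calculated 42.2 vs reported 42.2 → residual 0.0 km
  STA04: calculated 82.8 vs reported 82.8 → residual 0.0 km
  STA05: calculated 46.2 vs reported 46.2 → residual 0.0 km
  STA06: calculated 46.6 vs reported 55.8 → residual 9.2 km
STA03, STA04, STA05 are mutually consistent (residuals ≈ 0); STA06 is off by 9.2 km.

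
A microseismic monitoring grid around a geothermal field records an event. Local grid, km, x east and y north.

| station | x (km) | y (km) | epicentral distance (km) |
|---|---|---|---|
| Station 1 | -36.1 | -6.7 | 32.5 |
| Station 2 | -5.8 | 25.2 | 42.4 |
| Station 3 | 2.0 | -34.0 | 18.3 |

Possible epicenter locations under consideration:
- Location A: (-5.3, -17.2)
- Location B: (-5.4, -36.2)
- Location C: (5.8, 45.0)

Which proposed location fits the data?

For each candidate, compare |candidate − station| to the reported distance:
Location A: residuals Station 1 0.0, Station 2 0.0, Station 3 0.0 → max 0.0 km
Location B: residuals Station 1 10.1, Station 2 19.0, Station 3 10.6 → max 19.0 km
Location C: residuals Station 1 34.0, Station 2 19.5, Station 3 60.8 → max 60.8 km
Only Location A has all residuals ≈ 0.

Location A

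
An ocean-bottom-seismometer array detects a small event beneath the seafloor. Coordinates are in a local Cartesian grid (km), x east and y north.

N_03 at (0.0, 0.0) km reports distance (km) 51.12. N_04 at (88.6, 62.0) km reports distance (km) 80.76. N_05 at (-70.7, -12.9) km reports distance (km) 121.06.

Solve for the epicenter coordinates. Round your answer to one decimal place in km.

Circle about each station: x² + y² = 51.12²; (x − 88.6)² + (y − 62.0)² = 80.76²; (x + 70.7)² + (y + 12.9)² = 121.06².
Subtracting the N_03 equation from the N_04 and N_05 equations removes the quadratic terms:
177.2 x + 124.0 y = 7785.04
-141.4 x − 25.8 y = -6877.37
Solving the 2×2 system: x ≈ 50.3, y ≈ -9.1 km.

x ≈ 50.3 km, y ≈ -9.1 km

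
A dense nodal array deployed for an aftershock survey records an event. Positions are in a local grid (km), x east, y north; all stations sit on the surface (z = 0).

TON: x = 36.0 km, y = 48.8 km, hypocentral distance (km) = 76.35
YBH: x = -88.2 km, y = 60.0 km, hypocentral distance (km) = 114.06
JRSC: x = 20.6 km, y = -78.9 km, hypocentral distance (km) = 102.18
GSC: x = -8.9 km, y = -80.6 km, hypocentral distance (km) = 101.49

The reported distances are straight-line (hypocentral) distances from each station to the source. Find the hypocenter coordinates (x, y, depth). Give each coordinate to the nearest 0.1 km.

Each station gives a sphere (x−x_i)² + (y−y_i)² + z² = d_i² (stations at z=0).
Subtracting the TON sphere from YBH and JRSC: z² cancels, leaving linear equations in x and y:
-248.4 x + 22.4 y = 521.44
-30.8 x − 255.4 y = -1639.30
Solving: x ≈ -1.504, y ≈ 6.600 km (keep extra digits for the depth step; rounded: -1.5, 6.6).
Then from the TON sphere: z² = 76.35² − (x − 36.0)² − (y − 48.8)² with x = -1.504, y = 6.600, so z ≈ 51.400 ≈ 51.4 km.

x ≈ -1.5 km, y ≈ 6.6 km, depth ≈ 51.4 km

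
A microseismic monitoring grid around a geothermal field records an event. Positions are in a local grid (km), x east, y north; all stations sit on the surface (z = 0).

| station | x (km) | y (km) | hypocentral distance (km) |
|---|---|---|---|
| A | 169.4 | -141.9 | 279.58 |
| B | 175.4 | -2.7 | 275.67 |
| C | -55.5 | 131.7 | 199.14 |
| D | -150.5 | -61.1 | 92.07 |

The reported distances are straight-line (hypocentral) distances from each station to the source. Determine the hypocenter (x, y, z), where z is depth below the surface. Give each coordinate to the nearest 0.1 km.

(-87.3, -53.3, 66.5)

Each station gives a sphere (x−x_i)² + (y−y_i)² + z² = d_i² (stations at z=0).
Subtracting the A sphere from B and C: z² cancels, leaving linear equations in x and y:
12.0 x + 278.4 y = -15888.49
-449.8 x + 547.2 y = 10101.41
Solving: x ≈ -87.308, y ≈ -53.307 km (keep extra digits for the depth step; rounded: -87.3, -53.3).
Then from the A sphere: z² = 279.58² − (x − 169.4)² − (y + 141.9)² with x = -87.308, y = -53.307, so z ≈ 66.462 ≈ 66.5 km.
Check against D (with the unrounded solution): distance 92.04 ≈ 92.07 km. ✓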